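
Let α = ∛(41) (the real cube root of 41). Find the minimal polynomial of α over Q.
m_α(x) = x^3 - 41

α satisfies α^3 = 41, so x^3 - 41 annihilates α. By the rational root test, a rational root p/q (in lowest terms) of x^3 - 41 would satisfy p^3 = 41 q^3, forcing q = 1 and p^3 = 41; but 41 is not a perfect cube, contradiction. A monic cubic over Q with no rational root is irreducible (any nontrivial factorization would include a linear factor). Hence x^3 - 41 is the minimal polynomial of α, and in particular [Q(α):Q] = 3.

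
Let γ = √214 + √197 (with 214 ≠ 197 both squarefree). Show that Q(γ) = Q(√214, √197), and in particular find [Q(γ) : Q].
[Q(γ) : Q] = 4 (equivalently, Q(γ) = Q(√214, √197))

Obviously Q(γ) ⊆ Q(√214, √197), and [Q(√214, √197):Q] = 4 (since 214, 197 are distinct squarefree integers > 1 with 42158 not a perfect square). To show equality we compute the minimal polynomial of γ. From γ = √214 + √197: γ^2 = 214 + 2√(42158) + 197 = 411 + 2√(42158), so γ^2 - 411 = 2√(42158); squaring, (γ^2 - 411)^2 = 4·42158, i.e. γ^4 - 822γ^2 + 168921 - 168632 = 0, i.e. γ^4 - 822γ^2 + 289 = 0. So γ is a root of x^4 - 822x^2 + 289. This polynomial is irreducible over Q: it has no rational root (each ±√214 ± √197 is irrational), and any factorization into two quadratics over Q would force √(42158) ∈ Q (pairing opposite roots) or √214, √197 ∈ Q (other pairings), all impossible. Hence [Q(γ):Q] = 4 = [Q(√214, √197):Q], so Q(γ) = Q(√214, √197).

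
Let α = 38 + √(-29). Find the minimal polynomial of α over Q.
m_α(x) = x^2 - 76x + 1473

From α - 38 = √(-29), squaring gives (α - 38)^2 = -29, i.e. α^2 - 76α + 1444 = -29, so α^2 - 76α + 1473 = 0. The discriminant of x^2 - 76x + 1473 is (-76)^2 - 4·(1473) = 5776 - 5892 = -116, and 4·(-29) is not a perfect square in Q since -29 is squarefree and ≠ 1. Hence x^2 - 76x + 1473 is irreducible over Q and is the minimal polynomial of α.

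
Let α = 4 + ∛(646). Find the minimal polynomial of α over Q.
m_α(x) = x^3 - 12x^2 + 48x - 710

Set β = α - 4 = ∛(646), so β^3 = 646. Then (α - 4)^3 - 646 = 0, i.e. α is a root of g(x) = (x - 4)^3 - 646 = x^3 - 12x^2 + 48x - 710. Since g(x) = h(x - 4) where h(x) = x^3 - 646, and h is irreducible over Q (because 646 is not a perfect cube, so h has no rational root, and a monic cubic with no rational root is irreducible), g is also irreducible (irreducibility is preserved under the substitution x → x - 4). Hence m_α(x) = x^3 - 12x^2 + 48x - 710.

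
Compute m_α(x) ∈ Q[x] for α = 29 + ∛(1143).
m_α(x) = x^3 - 87x^2 + 2523x - 25532

Set β = α - 29 = ∛(1143), so β^3 = 1143. Then (α - 29)^3 - 1143 = 0, i.e. α is a root of g(x) = (x - 29)^3 - 1143 = x^3 - 87x^2 + 2523x - 25532. Since g(x) = h(x - 29) where h(x) = x^3 - 1143, and h is irreducible over Q (because 1143 is not a perfect cube, so h has no rational root, and a monic cubic with no rational root is irreducible), g is also irreducible (irreducibility is preserved under the substitution x → x - 29). Hence m_α(x) = x^3 - 87x^2 + 2523x - 25532.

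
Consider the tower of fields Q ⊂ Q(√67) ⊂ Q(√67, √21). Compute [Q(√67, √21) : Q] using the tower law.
[Q(√67, √21) : Q] = 4

[Q(√67):Q] = 2 (min poly x^2 - 67, irreducible since 67 is squarefree > 1). For the top step, suppose √21 ∈ Q(√67), say √21 = c + d√67 with c, d ∈ Q. Squaring: 21 = c^2 + 67d^2 + 2cd√67. Since √67 ∉ Q this forces 2cd = 0. If d = 0 then √21 = c ∈ Q, contradicting 21 squarefree > 1. If c = 0 then 21 = 67d^2, so 67·21 = (67d)^2 is a perfect square in Q — but 67·21 = 1407 is not a perfect square (since 67 and 21 are distinct squarefree integers). Contradiction. Hence √21 ∉ Q(√67), so x^2 - 21 stays irreducible over Q(√67) and [Q(√67, √21) : Q(√67)] = 2. By the tower law, [Q(√67, √21) : Q] = 2 · 2 = 4.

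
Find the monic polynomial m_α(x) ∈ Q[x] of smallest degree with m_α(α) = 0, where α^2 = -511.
m_α(x) = x^2 + 511

α satisfies α^2 + 511 = 0, so x^2 + 511 annihilates α. Since d = -511 is squarefree and ≠ 1, it is not a perfect square in Q, so x^2 + 511 has no rational root and is therefore irreducible over Q (a degree-2 polynomial over a field is irreducible iff it has no root). Hence m_α(x) = x^2 + 511.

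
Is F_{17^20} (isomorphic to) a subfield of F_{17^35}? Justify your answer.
No: F_{17^20} is not a subfield of F_{17^35}

F_{p^m} embeds in F_{p^n} iff m | n. Here 20 ∤ 35 (since 35 = 1·20 + 15 with remainder 15 ≠ 0), so F_{17^20} is not a subfield of F_{17^35}. Equivalently: if it were, the tower law would give 20 = [F_{17^20}:F_17] dividing [F_{17^35}:F_17] = 35, contradiction.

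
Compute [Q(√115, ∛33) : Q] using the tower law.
[Q(√115, ∛33) : Q] = 6

Let L = Q(√115, ∛33). Since Q(√115) ⊂ L and [Q(√115):Q] = 2, the tower law gives 2 | [L:Q]. Likewise Q(∛33) ⊂ L with [Q(∛33):Q] = 3 (because 33 is not a perfect cube), so 3 | [L:Q]. As gcd(2,3) = 1, [L:Q] is divisible by 6. Conversely L is generated over Q by √115 and ∛33, so [L:Q] ≤ 2·3 = 6. Therefore [Q(√115, ∛33) : Q] = 6.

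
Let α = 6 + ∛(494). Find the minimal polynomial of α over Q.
m_α(x) = x^3 - 18x^2 + 108x - 710

Set β = α - 6 = ∛(494), so β^3 = 494. Then (α - 6)^3 - 494 = 0, i.e. α is a root of g(x) = (x - 6)^3 - 494 = x^3 - 18x^2 + 108x - 710. Since g(x) = h(x - 6) where h(x) = x^3 - 494, and h is irreducible over Q (because 494 is not a perfect cube, so h has no rational root, and a monic cubic with no rational root is irreducible), g is also irreducible (irreducibility is preserved under the substitution x → x - 6). Hence m_α(x) = x^3 - 18x^2 + 108x - 710.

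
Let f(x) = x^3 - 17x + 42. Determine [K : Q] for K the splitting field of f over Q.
[K : Q] = 6

By the rational root test, any rational root of the monic integer polynomial f(x) = x^3 - 17x + 42 must be an integer dividing the constant term 42, i.e. one of ±{1, 2, 3, 6, 7, 14, 21, 42}. Evaluating: f(1) = 26, f(-1) = 58, f(2) = 16, f(-2) = 68, f(3) = 18, f(-3) = 66, f(6) = 156, f(-6) = -72, f(7) = 266, f(-7) = -182, f(14) = 2548, f(-14) = -2464, f(21) = 8946, f(-21) = -8862, f(42) = 73416, f(-42) = -73332; none is 0, so f has no rational root and is therefore irreducible over Q (a cubic with no linear factor over a field is irreducible). For an irreducible cubic, the Galois group is A_3 or S_3 according as the discriminant disc(f) = -4a^3 - 27b^2 = -4·(-17)^3 - 27·(42)^2 = -27976 is or is not a square in Q. Here disc(f) = -27976 is not a perfect square in Q, so the Galois group of f over Q is not contained in A_3 and must be all of S_3. The splitting field has degree |S_3| = 6 over Q, so [K : Q] = 6.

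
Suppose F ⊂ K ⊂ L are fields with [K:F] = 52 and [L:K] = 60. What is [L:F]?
[L:F] = 3120

The tower law says that for any tower of field extensions F ⊂ K ⊂ L with finite degrees, [L:F] = [L:K] · [K:F]. Here this gives [L:F] = 60 · 52 = 3120.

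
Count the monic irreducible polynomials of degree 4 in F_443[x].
There are 9628368438 monic irreducible polynomials of degree 4 over F_443

Each element of F_{443^4} that lies in no proper subfield is a root of exactly one monic irreducible of degree 4 over F_443, and each such polynomial has 4 distinct roots in F_{443^4}. By Möbius inversion the count is N_443(4) = (1/4) Σ_{d|4} μ(4/d) · 443^d = (1/4)(μ(4)·443^1 + μ(2)·443^2 + μ(1)·443^4) = 38513473752/4 = 9628368438.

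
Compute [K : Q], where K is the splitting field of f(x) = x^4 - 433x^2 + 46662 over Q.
[K : Q] = 4

Solving the quadratic in x^2: x^2 = (433 ± √(433^2 - 4·46662))/2 = (433 ± √841)/2 = (433 ± 29)/2, giving x^2 = 231 or x^2 = 202. So f(x) = (x^2 - 231)(x^2 - 202) and the roots of f are ±√231, ±√202. Hence the splitting field is K = Q(√231, √202). Since 231 and 202 are distinct squarefree integers > 1, their product 46662 is not a perfect square, so √202 ∉ Q(√231). By the tower law [K:Q] = [Q(√231,√202):Q(√231)] · [Q(√231):Q] = 2 · 2 = 4.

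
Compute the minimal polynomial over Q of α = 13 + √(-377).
m_α(x) = x^2 - 26x + 546

From α - 13 = √(-377), squaring gives (α - 13)^2 = -377, i.e. α^2 - 26α + 169 = -377, so α^2 - 26α + 546 = 0. The discriminant of x^2 - 26x + 546 is (-26)^2 - 4·(546) = 676 - 2184 = -1508, and 4·(-377) is not a perfect square in Q since -377 is squarefree and ≠ 1. Hence x^2 - 26x + 546 is irreducible over Q and is the minimal polynomial of α.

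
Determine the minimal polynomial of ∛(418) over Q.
m_α(x) = x^3 - 418

α satisfies α^3 = 418, so x^3 - 418 annihilates α. By the rational root test, a rational root p/q (in lowest terms) of x^3 - 418 would satisfy p^3 = 418 q^3, forcing q = 1 and p^3 = 418; but 418 is not a perfect cube, contradiction. A monic cubic over Q with no rational root is irreducible (any nontrivial factorization would include a linear factor). Hence x^3 - 418 is the minimal polynomial of α, and in particular [Q(α):Q] = 3.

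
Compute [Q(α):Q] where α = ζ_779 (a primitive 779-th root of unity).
[Q(α):Q] = 720

The minimal polynomial of ζ_779 over Q is the 779-th cyclotomic polynomial Φ_779(x), which is irreducible over Q and has degree φ(779) = 720. Hence [Q(α):Q] = φ(779) = 720.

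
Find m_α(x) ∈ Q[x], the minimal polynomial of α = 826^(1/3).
m_α(x) = x^3 - 826

α satisfies α^3 = 826, so x^3 - 826 annihilates α. By the rational root test, a rational root p/q (in lowest terms) of x^3 - 826 would satisfy p^3 = 826 q^3, forcing q = 1 and p^3 = 826; but 826 is not a perfect cube, contradiction. A monic cubic over Q with no rational root is irreducible (any nontrivial factorization would include a linear factor). Hence x^3 - 826 is the minimal polynomial of α, and in particular [Q(α):Q] = 3.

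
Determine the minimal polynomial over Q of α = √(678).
m_α(x) = x^2 - 678

α satisfies α^2 - 678 = 0, so x^2 - 678 annihilates α. Since d = 678 is squarefree and ≠ 1, it is not a perfect square in Q, so x^2 - 678 has no rational root and is therefore irreducible over Q (a degree-2 polynomial over a field is irreducible iff it has no root). Hence m_α(x) = x^2 - 678.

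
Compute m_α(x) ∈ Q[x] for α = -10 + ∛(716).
m_α(x) = x^3 + 30x^2 + 300x + 284

Set β = α + 10 = ∛(716), so β^3 = 716. Then (α + 10)^3 - 716 = 0, i.e. α is a root of g(x) = (x + 10)^3 - 716 = x^3 + 30x^2 + 300x + 284. Since g(x) = h(x + 10) where h(x) = x^3 - 716, and h is irreducible over Q (because 716 is not a perfect cube, so h has no rational root, and a monic cubic with no rational root is irreducible), g is also irreducible (irreducibility is preserved under the substitution x → x + 10). Hence m_α(x) = x^3 + 30x^2 + 300x + 284.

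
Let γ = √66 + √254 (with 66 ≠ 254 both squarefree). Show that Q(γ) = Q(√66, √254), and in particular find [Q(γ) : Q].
[Q(γ) : Q] = 4 (equivalently, Q(γ) = Q(√66, √254))

Obviously Q(γ) ⊆ Q(√66, √254), and [Q(√66, √254):Q] = 4 (since 66, 254 are distinct squarefree integers > 1 with 16764 not a perfect square). To show equality we compute the minimal polynomial of γ. From γ = √66 + √254: γ^2 = 66 + 2√(16764) + 254 = 320 + 2√(16764), so γ^2 - 320 = 2√(16764); squaring, (γ^2 - 320)^2 = 4·16764, i.e. γ^4 - 640γ^2 + 102400 - 67056 = 0, i.e. γ^4 - 640γ^2 + 35344 = 0. So γ is a root of x^4 - 640x^2 + 35344. This polynomial is irreducible over Q: it has no rational root (each ±√66 ± √254 is irrational), and any factorization into two quadratics over Q would force √(16764) ∈ Q (pairing opposite roots) or √66, √254 ∈ Q (other pairings), all impossible. Hence [Q(γ):Q] = 4 = [Q(√66, √254):Q], so Q(γ) = Q(√66, √254).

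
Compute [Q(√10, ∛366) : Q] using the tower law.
[Q(√10, ∛366) : Q] = 6

Let L = Q(√10, ∛366). Since Q(√10) ⊂ L and [Q(√10):Q] = 2, the tower law gives 2 | [L:Q]. Likewise Q(∛366) ⊂ L with [Q(∛366):Q] = 3 (because 366 is not a perfect cube), so 3 | [L:Q]. As gcd(2,3) = 1, [L:Q] is divisible by 6. Conversely L is generated over Q by √10 and ∛366, so [L:Q] ≤ 2·3 = 6. Therefore [Q(√10, ∛366) : Q] = 6.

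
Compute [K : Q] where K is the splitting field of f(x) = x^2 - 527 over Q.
[K : Q] = 2

f(x) = x^2 - 527 factors as (x - √527)(x + √527). The splitting field is K = Q(√527). Since 527 is squarefree and > 1, it is not a perfect square, so x^2 - 527 is irreducible over Q and [Q(√527) : Q] = 2. Hence [K : Q] = 2.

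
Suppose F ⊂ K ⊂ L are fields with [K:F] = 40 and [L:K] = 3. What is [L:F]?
[L:F] = 120

The tower law says that for any tower of field extensions F ⊂ K ⊂ L with finite degrees, [L:F] = [L:K] · [K:F]. Here this gives [L:F] = 3 · 40 = 120.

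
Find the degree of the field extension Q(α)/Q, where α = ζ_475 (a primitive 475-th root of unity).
[Q(α):Q] = 360

The minimal polynomial of ζ_475 over Q is the 475-th cyclotomic polynomial Φ_475(x), which is irreducible over Q and has degree φ(475) = 360. Hence [Q(α):Q] = φ(475) = 360.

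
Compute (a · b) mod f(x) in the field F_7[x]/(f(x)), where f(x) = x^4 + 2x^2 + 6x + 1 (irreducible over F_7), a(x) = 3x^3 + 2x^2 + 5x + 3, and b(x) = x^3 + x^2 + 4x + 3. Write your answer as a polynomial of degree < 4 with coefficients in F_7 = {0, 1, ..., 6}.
a · b ≡ 4x^3 + 5x^2 + 3 (mod f(x))

Multiply in F_7[x]: a(x)·b(x) = (3x^3 + 2x^2 + 5x + 3)·(x^3 + x^2 + 4x + 3) = 3x^6 + 5x^5 + 5x^4 + 4x^3 + x^2 + 6x + 2. This has degree ≥ 4, so divide by f(x) over F_7: 3x^6 + 5x^5 + 5x^4 + 4x^3 + x^2 + 6x + 2 = (3x^2 + 5x + 6)·(x^4 + 2x^2 + 6x + 1) + (4x^3 + 5x^2 + 3). Hence a·b ≡ 4x^3 + 5x^2 + 3 (mod f). (F_7[x]/(f) is a field with 7^4 = 2401 elements since f is irreducible of degree 4.)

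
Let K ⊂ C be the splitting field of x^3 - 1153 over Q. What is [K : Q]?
[K : Q] = 6

The roots of x^3 - 1153 are ∛1153, ω∛1153, ω^2∛1153 where ω = e^(2πi/3) is a primitive cube root of unity, so K = Q(∛1153, ω). Now [Q(∛1153):Q] = 3 (since 1153 is not a perfect cube, x^3 - 1153 is irreducible) and [Q(ω):Q] = 2. Both 2 and 3 divide [K:Q], and [K:Q] ≤ 3·2 = 6, so [K:Q] = 6. (Equivalently: Q(∛1153) ⊂ R but ω ∉ R, so [K : Q(∛1153)] = 2.)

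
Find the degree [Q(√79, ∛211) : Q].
[Q(√79, ∛211) : Q] = 6

Let L = Q(√79, ∛211). Since Q(√79) ⊂ L and [Q(√79):Q] = 2, the tower law gives 2 | [L:Q]. Likewise Q(∛211) ⊂ L with [Q(∛211):Q] = 3 (because 211 is not a perfect cube), so 3 | [L:Q]. As gcd(2,3) = 1, [L:Q] is divisible by 6. Conversely L is generated over Q by √79 and ∛211, so [L:Q] ≤ 2·3 = 6. Therefore [Q(√79, ∛211) : Q] = 6.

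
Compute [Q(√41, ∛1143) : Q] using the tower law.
[Q(√41, ∛1143) : Q] = 6

Let L = Q(√41, ∛1143). Since Q(√41) ⊂ L and [Q(√41):Q] = 2, the tower law gives 2 | [L:Q]. Likewise Q(∛1143) ⊂ L with [Q(∛1143):Q] = 3 (because 1143 is not a perfect cube), so 3 | [L:Q]. As gcd(2,3) = 1, [L:Q] is divisible by 6. Conversely L is generated over Q by √41 and ∛1143, so [L:Q] ≤ 2·3 = 6. Therefore [Q(√41, ∛1143) : Q] = 6.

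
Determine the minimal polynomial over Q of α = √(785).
m_α(x) = x^2 - 785

α satisfies α^2 - 785 = 0, so x^2 - 785 annihilates α. Since d = 785 is squarefree and ≠ 1, it is not a perfect square in Q, so x^2 - 785 has no rational root and is therefore irreducible over Q (a degree-2 polynomial over a field is irreducible iff it has no root). Hence m_α(x) = x^2 - 785.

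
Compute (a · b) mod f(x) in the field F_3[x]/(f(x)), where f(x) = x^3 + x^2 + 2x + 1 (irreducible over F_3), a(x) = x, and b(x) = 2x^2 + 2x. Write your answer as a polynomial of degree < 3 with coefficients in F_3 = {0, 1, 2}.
a · b ≡ 2x + 1 (mod f(x))

Multiply in F_3[x]: a(x)·b(x) = (x)·(2x^2 + 2x) = 2x^3 + 2x^2. This has degree ≥ 3, so divide by f(x) over F_3: 2x^3 + 2x^2 = (2)·(x^3 + x^2 + 2x + 1) + (2x + 1). Hence a·b ≡ 2x + 1 (mod f). (F_3[x]/(f) is a field with 3^3 = 27 elements since f is irreducible of degree 3.)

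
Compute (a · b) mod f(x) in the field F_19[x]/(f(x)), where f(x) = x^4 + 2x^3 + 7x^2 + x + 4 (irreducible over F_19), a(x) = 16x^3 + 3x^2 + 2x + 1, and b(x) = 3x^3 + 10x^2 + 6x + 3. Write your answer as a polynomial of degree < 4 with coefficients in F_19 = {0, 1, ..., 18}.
a · b ≡ 2x^3 + 12x^2 + 13x + 16 (mod f(x))

Multiply in F_19[x]: a(x)·b(x) = (16x^3 + 3x^2 + 2x + 1)·(3x^3 + 10x^2 + 6x + 3) = 10x^6 + 17x^5 + 18x^4 + 13x^3 + 12x^2 + 12x + 3. This has degree ≥ 4, so divide by f(x) over F_19: 10x^6 + 17x^5 + 18x^4 + 13x^3 + 12x^2 + 12x + 3 = (10x^2 + 16x + 11)·(x^4 + 2x^3 + 7x^2 + x + 4) + (2x^3 + 12x^2 + 13x + 16). Hence a·b ≡ 2x^3 + 12x^2 + 13x + 16 (mod f). (F_19[x]/(f) is a field with 19^4 = 130321 elements since f is irreducible of degree 4.)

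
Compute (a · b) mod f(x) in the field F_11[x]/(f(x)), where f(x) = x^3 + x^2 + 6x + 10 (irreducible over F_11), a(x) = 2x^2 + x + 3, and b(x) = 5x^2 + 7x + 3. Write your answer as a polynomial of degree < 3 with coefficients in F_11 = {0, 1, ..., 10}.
a · b ≡ 3x^2 + 2x + 7 (mod f(x))

Multiply in F_11[x]: a(x)·b(x) = (2x^2 + x + 3)·(5x^2 + 7x + 3) = 10x^4 + 8x^3 + 6x^2 + 2x + 9. This has degree ≥ 3, so divide by f(x) over F_11: 10x^4 + 8x^3 + 6x^2 + 2x + 9 = (10x + 9)·(x^3 + x^2 + 6x + 10) + (3x^2 + 2x + 7). Hence a·b ≡ 3x^2 + 2x + 7 (mod f). (F_11[x]/(f) is a field with 11^3 = 1331 elements since f is irreducible of degree 3.)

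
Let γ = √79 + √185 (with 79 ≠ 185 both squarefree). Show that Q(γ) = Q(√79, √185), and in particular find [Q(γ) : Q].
[Q(γ) : Q] = 4 (equivalently, Q(γ) = Q(√79, √185))

Obviously Q(γ) ⊆ Q(√79, √185), and [Q(√79, √185):Q] = 4 (since 79, 185 are distinct squarefree integers > 1 with 14615 not a perfect square). To show equality we compute the minimal polynomial of γ. From γ = √79 + √185: γ^2 = 79 + 2√(14615) + 185 = 264 + 2√(14615), so γ^2 - 264 = 2√(14615); squaring, (γ^2 - 264)^2 = 4·14615, i.e. γ^4 - 528γ^2 + 69696 - 58460 = 0, i.e. γ^4 - 528γ^2 + 11236 = 0. So γ is a root of x^4 - 528x^2 + 11236. This polynomial is irreducible over Q: it has no rational root (each ±√79 ± √185 is irrational), and any factorization into two quadratics over Q would force √(14615) ∈ Q (pairing opposite roots) or √79, √185 ∈ Q (other pairings), all impossible. Hence [Q(γ):Q] = 4 = [Q(√79, √185):Q], so Q(γ) = Q(√79, √185).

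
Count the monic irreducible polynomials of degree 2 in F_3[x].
There are 3 monic irreducible polynomials of degree 2 over F_3

Each element of F_{3^2} that lies in no proper subfield is a root of exactly one monic irreducible of degree 2 over F_3, and each such polynomial has 2 distinct roots in F_{3^2}. By Möbius inversion the count is N_3(2) = (1/2) Σ_{d|2} μ(2/d) · 3^d = (1/2)(μ(2)·3^1 + μ(1)·3^2) = 6/2 = 3.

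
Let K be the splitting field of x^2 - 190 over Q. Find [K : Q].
[K : Q] = 2

f(x) = x^2 - 190 factors as (x - √190)(x + √190). The splitting field is K = Q(√190). Since 190 is squarefree and > 1, it is not a perfect square, so x^2 - 190 is irreducible over Q and [Q(√190) : Q] = 2. Hence [K : Q] = 2.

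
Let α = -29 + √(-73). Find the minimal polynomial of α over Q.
m_α(x) = x^2 + 58x + 914

From α + 29 = √(-73), squaring gives (α + 29)^2 = -73, i.e. α^2 + 58α + 841 = -73, so α^2 + 58α + 914 = 0. The discriminant of x^2 + 58x + 914 is (58)^2 - 4·(914) = 3364 - 3656 = -292, and 4·(-73) is not a perfect square in Q since -73 is squarefree and ≠ 1. Hence x^2 + 58x + 914 is irreducible over Q and is the minimal polynomial of α.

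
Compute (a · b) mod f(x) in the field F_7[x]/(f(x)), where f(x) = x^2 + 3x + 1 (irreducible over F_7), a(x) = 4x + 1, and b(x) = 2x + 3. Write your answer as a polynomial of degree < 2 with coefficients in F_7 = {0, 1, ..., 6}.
a · b ≡ 4x + 2 (mod f(x))

Multiply in F_7[x]: a(x)·b(x) = (4x + 1)·(2x + 3) = x^2 + 3. This has degree ≥ 2, so divide by f(x) over F_7: x^2 + 3 = (1)·(x^2 + 3x + 1) + (4x + 2). Hence a·b ≡ 4x + 2 (mod f). (F_7[x]/(f) is a field with 7^2 = 49 elements since f is irreducible of degree 2.)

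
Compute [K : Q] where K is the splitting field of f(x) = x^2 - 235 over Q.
[K : Q] = 2

f(x) = x^2 - 235 factors as (x - √235)(x + √235). The splitting field is K = Q(√235). Since 235 is squarefree and > 1, it is not a perfect square, so x^2 - 235 is irreducible over Q and [Q(√235) : Q] = 2. Hence [K : Q] = 2.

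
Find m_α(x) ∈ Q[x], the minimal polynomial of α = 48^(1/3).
m_α(x) = x^3 - 48

α satisfies α^3 = 48, so x^3 - 48 annihilates α. By the rational root test, a rational root p/q (in lowest terms) of x^3 - 48 would satisfy p^3 = 48 q^3, forcing q = 1 and p^3 = 48; but 48 is not a perfect cube, contradiction. A monic cubic over Q with no rational root is irreducible (any nontrivial factorization would include a linear factor). Hence x^3 - 48 is the minimal polynomial of α, and in particular [Q(α):Q] = 3.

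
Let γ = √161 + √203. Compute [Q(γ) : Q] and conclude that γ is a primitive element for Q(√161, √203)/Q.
[Q(γ) : Q] = 4 (equivalently, Q(γ) = Q(√161, √203))

Obviously Q(γ) ⊆ Q(√161, √203), and [Q(√161, √203):Q] = 4 (since 161, 203 are distinct squarefree integers > 1 with 32683 not a perfect square). To show equality we compute the minimal polynomial of γ. From γ = √161 + √203: γ^2 = 161 + 2√(32683) + 203 = 364 + 2√(32683), so γ^2 - 364 = 2√(32683); squaring, (γ^2 - 364)^2 = 4·32683, i.e. γ^4 - 728γ^2 + 132496 - 130732 = 0, i.e. γ^4 - 728γ^2 + 1764 = 0. So γ is a root of x^4 - 728x^2 + 1764. This polynomial is irreducible over Q: it has no rational root (each ±√161 ± √203 is irrational), and any factorization into two quadratics over Q would force √(32683) ∈ Q (pairing opposite roots) or √161, √203 ∈ Q (other pairings), all impossible. Hence [Q(γ):Q] = 4 = [Q(√161, √203):Q], so Q(γ) = Q(√161, √203).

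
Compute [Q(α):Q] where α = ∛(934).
[Q(α):Q] = 3

The minimal polynomial of α is x^3 - 934, irreducible over Q since 934 is not a perfect cube (so x^3 - 934 has no rational root). Hence [Q(α):Q] = deg(m_α) = 3.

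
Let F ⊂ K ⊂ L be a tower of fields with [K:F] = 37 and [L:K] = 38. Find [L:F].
[L:F] = 1406

The tower law says that for any tower of field extensions F ⊂ K ⊂ L with finite degrees, [L:F] = [L:K] · [K:F]. Here this gives [L:F] = 38 · 37 = 1406.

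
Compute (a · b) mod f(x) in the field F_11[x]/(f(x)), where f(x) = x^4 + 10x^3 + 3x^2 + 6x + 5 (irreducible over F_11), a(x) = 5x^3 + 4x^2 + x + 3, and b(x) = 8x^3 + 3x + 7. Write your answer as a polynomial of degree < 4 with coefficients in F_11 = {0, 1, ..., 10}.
a · b ≡ 8x^3 + 2x^2 + 4x + 3 (mod f(x))

Multiply in F_11[x]: a(x)·b(x) = (5x^3 + 4x^2 + x + 3)·(8x^3 + 3x + 7) = 7x^6 + 10x^5 + x^4 + 5x^3 + 9x^2 + 5x + 10. This has degree ≥ 4, so divide by f(x) over F_11: 7x^6 + 10x^5 + x^4 + 5x^3 + 9x^2 + 5x + 10 = (7x^2 + 6x + 8)·(x^4 + 10x^3 + 3x^2 + 6x + 5) + (8x^3 + 2x^2 + 4x + 3). Hence a·b ≡ 8x^3 + 2x^2 + 4x + 3 (mod f). (F_11[x]/(f) is a field with 11^4 = 14641 elements since f is irreducible of degree 4.)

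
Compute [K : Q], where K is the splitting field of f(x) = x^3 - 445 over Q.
[K : Q] = 6

The roots of x^3 - 445 are ∛445, ω∛445, ω^2∛445 where ω = e^(2πi/3) is a primitive cube root of unity, so K = Q(∛445, ω). Now [Q(∛445):Q] = 3 (since 445 is not a perfect cube, x^3 - 445 is irreducible) and [Q(ω):Q] = 2. Both 2 and 3 divide [K:Q], and [K:Q] ≤ 3·2 = 6, so [K:Q] = 6. (Equivalently: Q(∛445) ⊂ R but ω ∉ R, so [K : Q(∛445)] = 2.)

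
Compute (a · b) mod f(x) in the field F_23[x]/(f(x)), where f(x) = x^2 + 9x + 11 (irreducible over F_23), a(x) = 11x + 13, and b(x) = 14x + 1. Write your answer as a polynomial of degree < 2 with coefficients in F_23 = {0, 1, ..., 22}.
a · b ≡ 3x + 21 (mod f(x))

Multiply in F_23[x]: a(x)·b(x) = (11x + 13)·(14x + 1) = 16x^2 + 9x + 13. This has degree ≥ 2, so divide by f(x) over F_23: 16x^2 + 9x + 13 = (16)·(x^2 + 9x + 11) + (3x + 21). Hence a·b ≡ 3x + 21 (mod f). (F_23[x]/(f) is a field with 23^2 = 529 elements since f is irreducible of degree 2.)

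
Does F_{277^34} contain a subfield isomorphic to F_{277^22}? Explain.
No: F_{277^22} is not a subfield of F_{277^34}

F_{p^m} embeds in F_{p^n} iff m | n. Here 22 ∤ 34 (since 34 = 1·22 + 12 with remainder 12 ≠ 0), so F_{277^22} is not a subfield of F_{277^34}. Equivalently: if it were, the tower law would give 22 = [F_{277^22}:F_277] dividing [F_{277^34}:F_277] = 34, contradiction.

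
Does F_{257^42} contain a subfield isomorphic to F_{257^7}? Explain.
Yes: F_{257^7} is a subfield of F_{257^42}

F_{p^m} embeds in F_{p^n} iff m | n (since F_{p^n} is the splitting field of x^(p^n) - x, and F_{p^m} ⊂ F_{p^n} forces p^n to be a power of p^m, i.e. m | n; conversely if m | n then every root of x^(p^m) - x is a root of x^(p^n) - x). Here 7 | 42 (since 42 = 6·7), so F_{257^7} is a subfield of F_{257^42}, and [F_{257^42} : F_{257^7}] = 42/7 = 6.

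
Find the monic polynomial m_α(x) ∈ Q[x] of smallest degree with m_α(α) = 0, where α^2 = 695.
m_α(x) = x^2 - 695

α satisfies α^2 - 695 = 0, so x^2 - 695 annihilates α. Since d = 695 is squarefree and ≠ 1, it is not a perfect square in Q, so x^2 - 695 has no rational root and is therefore irreducible over Q (a degree-2 polynomial over a field is irreducible iff it has no root). Hence m_α(x) = x^2 - 695.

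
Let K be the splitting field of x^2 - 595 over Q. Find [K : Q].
[K : Q] = 2

f(x) = x^2 - 595 factors as (x - √595)(x + √595). The splitting field is K = Q(√595). Since 595 is squarefree and > 1, it is not a perfect square, so x^2 - 595 is irreducible over Q and [Q(√595) : Q] = 2. Hence [K : Q] = 2.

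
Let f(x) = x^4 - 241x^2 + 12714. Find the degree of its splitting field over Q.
[K : Q] = 4

Solving the quadratic in x^2: x^2 = (241 ± √(241^2 - 4·12714))/2 = (241 ± √7225)/2 = (241 ± 85)/2, giving x^2 = 163 or x^2 = 78. So f(x) = (x^2 - 163)(x^2 - 78) and the roots of f are ±√163, ±√78. Hence the splitting field is K = Q(√163, √78). Since 163 and 78 are distinct squarefree integers > 1, their product 12714 is not a perfect square, so √78 ∉ Q(√163). By the tower law [K:Q] = [Q(√163,√78):Q(√163)] · [Q(√163):Q] = 2 · 2 = 4.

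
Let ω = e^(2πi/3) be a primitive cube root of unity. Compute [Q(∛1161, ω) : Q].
[Q(∛1161, ω) : Q] = 6

[Q(∛1161):Q] = 3 (min poly x^3 - 1161, irreducible since 1161 is not a perfect cube). [Q(ω):Q] = 2 (min poly x^2 + x + 1). Since Q(∛1161) ⊂ R and ω ∉ R, we have ω ∉ Q(∛1161), so x^2 + x + 1 remains irreducible over Q(∛1161) and [Q(∛1161, ω) : Q(∛1161)] = 2. By the tower law, [Q(∛1161, ω) : Q] = 3 · 2 = 6. (In fact Q(∛1161, ω) is the splitting field of x^3 - 1161 over Q.)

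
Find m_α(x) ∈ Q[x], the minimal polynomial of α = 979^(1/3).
m_α(x) = x^3 - 979

α satisfies α^3 = 979, so x^3 - 979 annihilates α. By the rational root test, a rational root p/q (in lowest terms) of x^3 - 979 would satisfy p^3 = 979 q^3, forcing q = 1 and p^3 = 979; but 979 is not a perfect cube, contradiction. A monic cubic over Q with no rational root is irreducible (any nontrivial factorization would include a linear factor). Hence x^3 - 979 is the minimal polynomial of α, and in particular [Q(α):Q] = 3.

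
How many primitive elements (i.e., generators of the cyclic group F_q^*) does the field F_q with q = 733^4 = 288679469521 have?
There are φ(288679469520) = 69687336960 primitive elements

F_q^* is cyclic of order q - 1 = 288679469520. A cyclic group of order m has exactly φ(m) generators. Here m = 288679469520 = 2^4 · 3 · 5 · 13 · 61 · 367 · 4133, so the number of primitive elements is φ(288679469520) = 69687336960.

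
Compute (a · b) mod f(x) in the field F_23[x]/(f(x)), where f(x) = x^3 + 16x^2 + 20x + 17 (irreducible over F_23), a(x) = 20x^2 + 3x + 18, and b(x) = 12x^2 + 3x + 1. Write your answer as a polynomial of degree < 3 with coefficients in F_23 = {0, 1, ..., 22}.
a · b ≡ 11x^2 + 17x + 2 (mod f(x))

Multiply in F_23[x]: a(x)·b(x) = (20x^2 + 3x + 18)·(12x^2 + 3x + 1) = 10x^4 + 4x^3 + 15x^2 + 11x + 18. This has degree ≥ 3, so divide by f(x) over F_23: 10x^4 + 4x^3 + 15x^2 + 11x + 18 = (10x + 5)·(x^3 + 16x^2 + 20x + 17) + (11x^2 + 17x + 2). Hence a·b ≡ 11x^2 + 17x + 2 (mod f). (F_23[x]/(f) is a field with 23^3 = 12167 elements since f is irreducible of degree 3.)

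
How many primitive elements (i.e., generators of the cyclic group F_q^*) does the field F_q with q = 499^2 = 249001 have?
There are φ(249000) = 65600 primitive elements

F_q^* is cyclic of order q - 1 = 249000. A cyclic group of order m has exactly φ(m) generators. Here m = 249000 = 2^3 · 3 · 5^3 · 83, so the number of primitive elements is φ(249000) = 65600.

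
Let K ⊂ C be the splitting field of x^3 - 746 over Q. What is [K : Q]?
[K : Q] = 6

The roots of x^3 - 746 are ∛746, ω∛746, ω^2∛746 where ω = e^(2πi/3) is a primitive cube root of unity, so K = Q(∛746, ω). Now [Q(∛746):Q] = 3 (since 746 is not a perfect cube, x^3 - 746 is irreducible) and [Q(ω):Q] = 2. Both 2 and 3 divide [K:Q], and [K:Q] ≤ 3·2 = 6, so [K:Q] = 6. (Equivalently: Q(∛746) ⊂ R but ω ∉ R, so [K : Q(∛746)] = 2.)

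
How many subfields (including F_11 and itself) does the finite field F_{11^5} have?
F_{11^5} has 2 subfields

The subfields of F_{p^n} are exactly the fields F_{p^d} for d | n (each is the fixed field of the unique index-d subgroup of Gal(F_{p^n}/F_p) ≅ Z/nZ). The divisors of n = 5 are {1, 5}, giving 2 subfields: F_{11^1}, F_{11^5}.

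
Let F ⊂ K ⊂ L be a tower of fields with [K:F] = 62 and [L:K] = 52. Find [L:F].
[L:F] = 3224

The tower law says that for any tower of field extensions F ⊂ K ⊂ L with finite degrees, [L:F] = [L:K] · [K:F]. Here this gives [L:F] = 52 · 62 = 3224.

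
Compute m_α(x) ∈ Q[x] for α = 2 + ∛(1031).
m_α(x) = x^3 - 6x^2 + 12x - 1039

Set β = α - 2 = ∛(1031), so β^3 = 1031. Then (α - 2)^3 - 1031 = 0, i.e. α is a root of g(x) = (x - 2)^3 - 1031 = x^3 - 6x^2 + 12x - 1039. Since g(x) = h(x - 2) where h(x) = x^3 - 1031, and h is irreducible over Q (because 1031 is not a perfect cube, so h has no rational root, and a monic cubic with no rational root is irreducible), g is also irreducible (irreducibility is preserved under the substitution x → x - 2). Hence m_α(x) = x^3 - 6x^2 + 12x - 1039.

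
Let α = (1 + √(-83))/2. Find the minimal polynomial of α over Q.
m_α(x) = x^2 - x + 21

From 2α - 1 = √(-83), squaring gives (2α - 1)^2 = -83, i.e. 4α^2 - 4α + 1 = -83, so α^2 - α + (1 + 83)/4 = 0. Since -83 ≡ 1 (mod 4), (1 + 83)/4 = 21 ∈ Z. The polynomial x^2 - x + 21 has discriminant 1 - 4·(21) = -83, which is not a perfect square in Q (d = -83 is squarefree and ≠ 1), so x^2 - x + 21 is irreducible over Q. It is the minimal polynomial of α.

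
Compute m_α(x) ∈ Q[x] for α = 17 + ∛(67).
m_α(x) = x^3 - 51x^2 + 867x - 4980

Set β = α - 17 = ∛(67), so β^3 = 67. Then (α - 17)^3 - 67 = 0, i.e. α is a root of g(x) = (x - 17)^3 - 67 = x^3 - 51x^2 + 867x - 4980. Since g(x) = h(x - 17) where h(x) = x^3 - 67, and h is irreducible over Q (because 67 is not a perfect cube, so h has no rational root, and a monic cubic with no rational root is irreducible), g is also irreducible (irreducibility is preserved under the substitution x → x - 17). Hence m_α(x) = x^3 - 51x^2 + 867x - 4980.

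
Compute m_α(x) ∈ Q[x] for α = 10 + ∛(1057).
m_α(x) = x^3 - 30x^2 + 300x - 2057

Set β = α - 10 = ∛(1057), so β^3 = 1057. Then (α - 10)^3 - 1057 = 0, i.e. α is a root of g(x) = (x - 10)^3 - 1057 = x^3 - 30x^2 + 300x - 2057. Since g(x) = h(x - 10) where h(x) = x^3 - 1057, and h is irreducible over Q (because 1057 is not a perfect cube, so h has no rational root, and a monic cubic with no rational root is irreducible), g is also irreducible (irreducibility is preserved under the substitution x → x - 10). Hence m_α(x) = x^3 - 30x^2 + 300x - 2057.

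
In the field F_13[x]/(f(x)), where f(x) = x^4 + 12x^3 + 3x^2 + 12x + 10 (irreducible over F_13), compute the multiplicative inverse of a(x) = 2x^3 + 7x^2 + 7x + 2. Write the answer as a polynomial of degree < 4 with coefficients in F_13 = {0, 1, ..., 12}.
a(x)^(-1) ≡ 6x^3 + x^2 + 9x (mod f(x))

Since f is irreducible over F_13, F_13[x]/(f) is a field and a(x) ≠ 0 has an inverse. Apply the extended Euclidean algorithm to f(x) and a(x) in F_13[x]: f(x) = (7x + 1)·a(x) + (12x^2 + 4x + 8);  a(x) = (11x + 11)·(12x^2 + 4x + 8) + (5x + 5);  (12x^2 + 4x + 8) = (5x + 1)·(5x + 5) + (3). The last nonzero remainder is the constant 3 = gcd(f, a) in F_13. Back-substituting through the division chain expresses 3 = s(x)·a(x) + t(x)·f(x) with s(x) ≡ 5x^3 + 3x^2 + x (mod f), so (5x^3 + 3x^2 + x)·a(x) ≡ 3 (mod f). Multiplying by 3^(-1) ≡ 9 in F_13 gives a(x)^(-1) ≡ 9·(5x^3 + 3x^2 + x) ≡ 6x^3 + x^2 + 9x (mod f). Check: (2x^3 + 7x^2 + 7x + 2)·(6x^3 + x^2 + 9x) = 12x^6 + 5x^5 + 2x^4 + 4x^3 + 5x ≡ 1 (mod x^4 + 12x^3 + 3x^2 + 12x + 10).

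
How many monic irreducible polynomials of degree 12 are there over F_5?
There are 20343700 monic irreducible polynomials of degree 12 over F_5

Each element of F_{5^12} that lies in no proper subfield is a root of exactly one monic irreducible of degree 12 over F_5, and each such polynomial has 12 distinct roots in F_{5^12}. By Möbius inversion the count is N_5(12) = (1/12) Σ_{d|12} μ(12/d) · 5^d = (1/12)(μ(12)·5^1 + μ(6)·5^2 + μ(4)·5^3 + μ(3)·5^4 + μ(2)·5^6 + μ(1)·5^12) = 244124400/12 = 20343700.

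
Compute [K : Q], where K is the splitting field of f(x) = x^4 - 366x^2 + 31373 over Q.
[K : Q] = 4

Solving the quadratic in x^2: x^2 = (366 ± √(366^2 - 4·31373))/2 = (366 ± √8464)/2 = (366 ± 92)/2, giving x^2 = 137 or x^2 = 229. So f(x) = (x^2 - 137)(x^2 - 229) and the roots of f are ±√137, ±√229. Hence the splitting field is K = Q(√137, √229). Since 137 and 229 are distinct squarefree integers > 1, their product 31373 is not a perfect square, so √229 ∉ Q(√137). By the tower law [K:Q] = [Q(√137,√229):Q(√137)] · [Q(√137):Q] = 2 · 2 = 4.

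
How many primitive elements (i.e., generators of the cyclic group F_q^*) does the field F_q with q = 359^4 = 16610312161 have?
There are φ(16610312160) = 4065030144 primitive elements

F_q^* is cyclic of order q - 1 = 16610312160. A cyclic group of order m has exactly φ(m) generators. Here m = 16610312160 = 2^5 · 3^2 · 5 · 13 · 179 · 4957, so the number of primitive elements is φ(16610312160) = 4065030144.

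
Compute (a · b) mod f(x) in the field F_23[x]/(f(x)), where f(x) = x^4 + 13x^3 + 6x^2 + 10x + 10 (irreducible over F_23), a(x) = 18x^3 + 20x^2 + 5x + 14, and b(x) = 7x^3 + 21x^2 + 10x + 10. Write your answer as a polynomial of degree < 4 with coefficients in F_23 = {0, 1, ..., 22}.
a · b ≡ 13x^3 + 3x^2 + 9x + 6 (mod f(x))

Multiply in F_23[x]: a(x)·b(x) = (18x^3 + 20x^2 + 5x + 14)·(7x^3 + 21x^2 + 10x + 10) = 11x^6 + 12x^5 + 14x^4 + 8x^3 + 15x^2 + 6x + 2. This has degree ≥ 4, so divide by f(x) over F_23: 11x^6 + 12x^5 + 14x^4 + 8x^3 + 15x^2 + 6x + 2 = (11x^2 + 7x + 18)·(x^4 + 13x^3 + 6x^2 + 10x + 10) + (13x^3 + 3x^2 + 9x + 6). Hence a·b ≡ 13x^3 + 3x^2 + 9x + 6 (mod f). (F_23[x]/(f) is a field with 23^4 = 279841 elements since f is irreducible of degree 4.)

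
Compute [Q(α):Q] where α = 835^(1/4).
[Q(α):Q] = 4

α is a root of x^4 - 835. By Eisenstein's criterion at the prime p = 5 (which divides the constant term 835 but p^2 = 25 does not, since 835 is squarefree), x^4 - 835 is irreducible over Q. Hence [Q(α):Q] = 4.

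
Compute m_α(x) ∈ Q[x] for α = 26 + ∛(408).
m_α(x) = x^3 - 78x^2 + 2028x - 17984

Set β = α - 26 = ∛(408), so β^3 = 408. Then (α - 26)^3 - 408 = 0, i.e. α is a root of g(x) = (x - 26)^3 - 408 = x^3 - 78x^2 + 2028x - 17984. Since g(x) = h(x - 26) where h(x) = x^3 - 408, and h is irreducible over Q (because 408 is not a perfect cube, so h has no rational root, and a monic cubic with no rational root is irreducible), g is also irreducible (irreducibility is preserved under the substitution x → x - 26). Hence m_α(x) = x^3 - 78x^2 + 2028x - 17984.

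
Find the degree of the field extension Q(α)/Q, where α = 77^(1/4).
[Q(α):Q] = 4

α is a root of x^4 - 77. By Eisenstein's criterion at the prime p = 7 (which divides the constant term 77 but p^2 = 49 does not, since 77 is squarefree), x^4 - 77 is irreducible over Q. Hence [Q(α):Q] = 4.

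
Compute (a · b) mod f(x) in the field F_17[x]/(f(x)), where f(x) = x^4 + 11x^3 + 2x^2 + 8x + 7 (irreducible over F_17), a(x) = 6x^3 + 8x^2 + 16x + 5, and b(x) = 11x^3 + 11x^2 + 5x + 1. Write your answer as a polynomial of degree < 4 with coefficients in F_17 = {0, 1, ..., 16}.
a · b ≡ 7x^3 + 2x^2 + 13x + 13 (mod f(x))

Multiply in F_17[x]: a(x)·b(x) = (6x^3 + 8x^2 + 16x + 5)·(11x^3 + 11x^2 + 5x + 1) = 15x^6 + x^5 + 5x^4 + 5x^3 + 7x^2 + 7x + 5. This has degree ≥ 4, so divide by f(x) over F_17: 15x^6 + x^5 + 5x^4 + 5x^3 + 7x^2 + 7x + 5 = (15x^2 + 6x + 11)·(x^4 + 11x^3 + 2x^2 + 8x + 7) + (7x^3 + 2x^2 + 13x + 13). Hence a·b ≡ 7x^3 + 2x^2 + 13x + 13 (mod f). (F_17[x]/(f) is a field with 17^4 = 83521 elements since f is irreducible of degree 4.)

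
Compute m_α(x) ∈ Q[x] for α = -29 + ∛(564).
m_α(x) = x^3 + 87x^2 + 2523x + 23825

Set β = α + 29 = ∛(564), so β^3 = 564. Then (α + 29)^3 - 564 = 0, i.e. α is a root of g(x) = (x + 29)^3 - 564 = x^3 + 87x^2 + 2523x + 23825. Since g(x) = h(x + 29) where h(x) = x^3 - 564, and h is irreducible over Q (because 564 is not a perfect cube, so h has no rational root, and a monic cubic with no rational root is irreducible), g is also irreducible (irreducibility is preserved under the substitution x → x + 29). Hence m_α(x) = x^3 + 87x^2 + 2523x + 23825.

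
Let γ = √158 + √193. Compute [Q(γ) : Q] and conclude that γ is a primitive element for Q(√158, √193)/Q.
[Q(γ) : Q] = 4 (equivalently, Q(γ) = Q(√158, √193))

Obviously Q(γ) ⊆ Q(√158, √193), and [Q(√158, √193):Q] = 4 (since 158, 193 are distinct squarefree integers > 1 with 30494 not a perfect square). To show equality we compute the minimal polynomial of γ. From γ = √158 + √193: γ^2 = 158 + 2√(30494) + 193 = 351 + 2√(30494), so γ^2 - 351 = 2√(30494); squaring, (γ^2 - 351)^2 = 4·30494, i.e. γ^4 - 702γ^2 + 123201 - 121976 = 0, i.e. γ^4 - 702γ^2 + 1225 = 0. So γ is a root of x^4 - 702x^2 + 1225. This polynomial is irreducible over Q: it has no rational root (each ±√158 ± √193 is irrational), and any factorization into two quadratics over Q would force √(30494) ∈ Q (pairing opposite roots) or √158, √193 ∈ Q (other pairings), all impossible. Hence [Q(γ):Q] = 4 = [Q(√158, √193):Q], so Q(γ) = Q(√158, √193).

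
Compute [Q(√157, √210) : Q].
[Q(√157, √210) : Q] = 4

[Q(√157):Q] = 2 (min poly x^2 - 157, irreducible since 157 is squarefree > 1). For the top step, suppose √210 ∈ Q(√157), say √210 = c + d√157 with c, d ∈ Q. Squaring: 210 = c^2 + 157d^2 + 2cd√157. Since √157 ∉ Q this forces 2cd = 0. If d = 0 then √210 = c ∈ Q, contradicting 210 squarefree > 1. If c = 0 then 210 = 157d^2, so 157·210 = (157d)^2 is a perfect square in Q — but 157·210 = 32970 is not a perfect square (since 157 and 210 are distinct squarefree integers). Contradiction. Hence √210 ∉ Q(√157), so x^2 - 210 stays irreducible over Q(√157) and [Q(√157, √210) : Q(√157)] = 2. By the tower law, [Q(√157, √210) : Q] = 2 · 2 = 4.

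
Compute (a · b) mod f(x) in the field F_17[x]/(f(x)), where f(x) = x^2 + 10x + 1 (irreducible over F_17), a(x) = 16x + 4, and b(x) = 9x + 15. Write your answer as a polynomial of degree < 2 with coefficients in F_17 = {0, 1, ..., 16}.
a · b ≡ 9x + 1 (mod f(x))

Multiply in F_17[x]: a(x)·b(x) = (16x + 4)·(9x + 15) = 8x^2 + 4x + 9. This has degree ≥ 2, so divide by f(x) over F_17: 8x^2 + 4x + 9 = (8)·(x^2 + 10x + 1) + (9x + 1). Hence a·b ≡ 9x + 1 (mod f). (F_17[x]/(f) is a field with 17^2 = 289 elements since f is irreducible of degree 2.)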